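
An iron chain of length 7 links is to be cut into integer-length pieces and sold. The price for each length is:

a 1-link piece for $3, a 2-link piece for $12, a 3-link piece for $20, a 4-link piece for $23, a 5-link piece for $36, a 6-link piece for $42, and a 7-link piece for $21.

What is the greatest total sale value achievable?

Consider every possible first cut. r[k] is the best of p[i]+r[k−i] over all sellable i≤k.
r[1] = 3
r[2] = 12
r[3] = 20
r[4] = 24  (first piece 2, then r[2]=12)
r[5] = 36
r[6] = 42
r[7] = 48  (first piece 2, then r[5]=36)
One optimal cutting: 5 + 2 → $36 + $12 = $48.

48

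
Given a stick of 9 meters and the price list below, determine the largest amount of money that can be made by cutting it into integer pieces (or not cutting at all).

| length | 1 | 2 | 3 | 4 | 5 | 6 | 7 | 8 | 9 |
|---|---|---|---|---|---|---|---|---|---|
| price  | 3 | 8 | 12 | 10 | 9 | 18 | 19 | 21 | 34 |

Consider every possible first cut. best[k] is the best of p[i]+best[k−i] over all sellable i≤k.
best[1] = 3
best[2] = max(3+3, 8+0) = 8
best[3] = max(3+8, 8+3, 12+0) = 12
best[4] = max(3+12, 8+8, 12+3, 10+0) = 16
best[5] = max(3+16, 8+12, 12+8, 10+3, 9+0) = 20
best[6] = max(3+20, 8+16, 12+12, 10+8, 9+3, 18+0) = 24
best[7] = max(3+24, 8+20, 12+16, …, 18+3, 19+0) = 28
best[8] = max(3+28, 8+24, 12+20, …, 19+3, 21+0) = 32
best[9] = max(3+32, 8+28, 12+24, …, 21+3, 34+0) = 36
One optimal cutting: 3 + 2 + 2 + 2 → €12 + €8 + €8 + €8 = €36.

36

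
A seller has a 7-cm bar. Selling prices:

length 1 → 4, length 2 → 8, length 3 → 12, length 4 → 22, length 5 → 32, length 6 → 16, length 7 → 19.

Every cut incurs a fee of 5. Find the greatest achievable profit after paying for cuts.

35

Build r[k] bottom-up: r[k] = max over allowed piece i of (p[i] + r[k−i]) − 5 per cut.
r[1] = 4
r[2] = max(4+4-5, 8+0) = 8
r[3] = max(4+8-5, 8+4-5, 12+0) = 12
r[4] = max(4+12-5, 8+8-5, 12+4-5, 22+0) = 22
r[5] = max(4+22-5, 8+12-5, 12+8-5, 22+4-5, 32+0) = 32
r[6] = max(4+32-5, 8+22-5, 12+12-5, 22+8-5, 32+4-5, 16+0) = 31
r[7] = max(4+31-5, 8+32-5, 12+22-5, …, 16+4-5, 19+0) = 35
One optimal plan: pieces 5 + 2 (1 cut) → 40 − 5 = 35.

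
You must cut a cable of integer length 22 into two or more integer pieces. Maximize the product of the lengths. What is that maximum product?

Fill prod[k] for k=2..22: at each k try every first piece i and multiply by the better of (k−i) uncut or prod[k−i].
prod[2] = 1*max(1,0) = 1*1 = 1
prod[3] = 1*max(2,1) = 1*2 = 2
prod[4] = 2*max(2,1) = 2*2 = 4
prod[5] = 2*max(3,2) = 2*3 = 6
prod[6] = 3*max(3,2) = 3*3 = 9
prod[7] = 2*max(5,6) = 2*6 = 12
prod[8] = 2*max(6,9) = 2*9 = 18
prod[9] = 3*max(6,9) = 3*9 = 27
prod[10] = 2*max(8,18) = 2*18 = 36
prod[11] = 2*max(9,27) = 2*27 = 54
prod[12] = 3*max(9,27) = 3*27 = 81
prod[13] = 2*max(11,54) = 2*54 = 108
prod[14] = 2*max(12,81) = 2*81 = 162
prod[15] = 3*max(12,81) = 3*81 = 243
prod[16] = 2*max(14,162) = 2*162 = 324
prod[17] = 2*max(15,243) = 2*243 = 486
prod[18] = 3*max(15,243) = 3*243 = 729
prod[19] = 2*max(17,486) = 2*486 = 972
prod[20] = 2*max(18,729) = 2*729 = 1458
prod[21] = 3*max(18,729) = 3*729 = 2187
prod[22] = 2*max(20,1458) = 2*1458 = 2916
One optimal split: 3 + 3 + 3 + 3 + 3 + 3 + 2 + 2; product 3*3*3*3*3*3*2*2 = 2916.

2916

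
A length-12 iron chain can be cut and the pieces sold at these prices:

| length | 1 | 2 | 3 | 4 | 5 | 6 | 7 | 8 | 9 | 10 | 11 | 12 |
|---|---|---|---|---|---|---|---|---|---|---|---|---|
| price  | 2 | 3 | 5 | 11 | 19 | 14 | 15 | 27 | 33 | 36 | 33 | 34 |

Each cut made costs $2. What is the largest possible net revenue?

37

Let v[k] be the best obtainable value from length k. For each k, try every first piece i and keep the best of price[i] + v[k−i] minus the 2 cut fee when i<k.
v[1] = 2
v[2] = 3
v[3] = 5
v[4] = 11
v[5] = 19
v[6] = 19  (first piece 1, then v[5]=19)
v[7] = 20  (first piece 2, then v[5]=19)
v[8] = 27
v[9] = 33
v[10] = 36  (first piece 5, then v[5]=19)
v[11] = 36  (first piece 1, then v[10]=36)
v[12] = 37  (first piece 2, then v[10]=36)
One optimal plan: pieces 5 + 5 + 2 (2 cuts) → $41 − $4 = $37.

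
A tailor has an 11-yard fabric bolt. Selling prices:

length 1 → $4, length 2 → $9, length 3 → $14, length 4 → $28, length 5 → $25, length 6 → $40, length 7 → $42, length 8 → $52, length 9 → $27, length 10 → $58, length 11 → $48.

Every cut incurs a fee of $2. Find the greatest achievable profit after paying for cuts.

68

Build r[k] bottom-up: r[k] = max over allowed piece i of (p[i] + r[k−i]) − 2 per cut.
r[1] = 4
r[2] = max(4+4-2, 9+0) = 9
r[3] = max(4+9-2, 9+4-2, 14+0) = 14
r[4] = max(4+14-2, 9+9-2, 14+4-2, 28+0) = 28
r[5] = max(4+28-2, 9+14-2, 14+9-2, 28+4-2, 25+0) = 30
r[6] = max(4+30-2, 9+28-2, 14+14-2, 28+9-2, 25+4-2, 40+0) = 40
r[7] = max(4+40-2, 9+30-2, 14+28-2, …, 40+4-2, 42+0) = 42
r[8] = max(4+42-2, 9+40-2, 14+30-2, …, 42+4-2, 52+0) = 54
r[9] = max(4+54-2, 9+42-2, 14+40-2, …, 52+4-2, 27+0) = 56
r[10] = max(4+56-2, 9+54-2, 14+42-2, …, 27+4-2, 58+0) = 66
r[11] = max(4+66-2, 9+56-2, 14+54-2, …, 58+4-2, 48+0) = 68
One optimal plan: pieces 6 + 4 + 1 (2 cuts) → $72 − $4 = $68.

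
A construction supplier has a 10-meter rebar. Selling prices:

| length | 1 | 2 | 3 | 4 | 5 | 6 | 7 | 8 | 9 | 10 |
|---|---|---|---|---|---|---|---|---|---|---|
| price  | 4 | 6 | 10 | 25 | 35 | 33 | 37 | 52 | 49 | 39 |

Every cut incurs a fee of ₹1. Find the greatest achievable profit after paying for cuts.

Consider every possible first cut. v[k] is the best of p[i]+v[k−i] over all sellable i≤k, charging 1 whenever i<k.
v[1] = 4
v[2] = 7  (first piece 1, then v[1]=4)
v[3] = 10  (first piece 1, then v[2]=7)
v[4] = 25
v[5] = 35
v[6] = 38  (first piece 1, then v[5]=35)
v[7] = 41  (first piece 1, then v[6]=38)
v[8] = 52
v[9] = 59  (first piece 4, then v[5]=35)
v[10] = 69  (first piece 5, then v[5]=35)
One optimal plan: pieces 5 + 5 (1 cut) → ₹70 − ₹1 = ₹69.

69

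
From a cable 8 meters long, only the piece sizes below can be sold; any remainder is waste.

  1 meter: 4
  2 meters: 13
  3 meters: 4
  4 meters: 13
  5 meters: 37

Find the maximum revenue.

54

Consider every possible first cut. f[k] is the best of p[i]+f[k−i] over all sellable i≤k.
f[1] = 4
f[2] = max(4+4, 13+0) = 13
f[3] = max(4+13, 13+4, 4+0) = 17
f[4] = max(4+17, 13+13, 4+4, 13+0) = 26
f[5] = max(4+26, 13+17, 4+13, 13+4, 37+0) = 37
f[6] = max(4+37, 13+26, 4+17, 13+13, 37+4) = 41
f[7] = max(4+41, 13+37, 4+26, 13+17, 37+13) = 50
f[8] = max(4+50, 13+41, 4+37, 13+26, 37+17) = 54
One optimal cutting: 5 + 2 + 1 → 54.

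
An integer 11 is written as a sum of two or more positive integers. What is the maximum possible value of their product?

Define g[k] = max over 1≤i<k of i · max(k−i, g[k−i]); the inner max lets the remainder stay uncut if that's better.
g[2] = 1*max(1,0) = 1*1 = 1
g[3] = max(1*2, 2*1) = 2
g[4] = max(1*3, 2*2, 3*1) = 4
g[5] = max(1*4, 2*3, 3*2, 4*1) = 6
g[6] = max(1*6, 2*4, 3*3, 4*2, 5*1) = 9
g[7] = max(1*9, 2*6, 3*4, 4*3, 5*2, 6*1) = 12
g[8] = max(1*12, 2*9, 3*6, …, 6*2, 7*1) = 18
g[9] = max(1*18, 2*12, 3*9, …, 7*2, 8*1) = 27
g[10] = max(1*27, 2*18, 3*12, …, 8*2, 9*1) = 36
g[11] = max(1*36, 2*27, 3*18, …, 9*2, 10*1) = 54
One optimal split: 3 + 3 + 3 + 2; product 3*3*3*2 = 54.

54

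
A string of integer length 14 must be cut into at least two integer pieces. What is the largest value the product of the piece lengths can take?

162

Fill prod[k] for k=2..14: at each k try every first piece i and multiply by the better of (k−i) uncut or prod[k−i].
prod[2] = 1*max(1,0) = 1*1 = 1
prod[3] = 1*max(2,1) = 1*2 = 2
prod[4] = 2*max(2,1) = 2*2 = 4
prod[5] = 2*max(3,2) = 2*3 = 6
prod[6] = 3*max(3,2) = 3*3 = 9
prod[7] = 2*max(5,6) = 2*6 = 12
prod[8] = 2*max(6,9) = 2*9 = 18
prod[9] = 3*max(6,9) = 3*9 = 27
prod[10] = 2*max(8,18) = 2*18 = 36
prod[11] = 2*max(9,27) = 2*27 = 54
prod[12] = 3*max(9,27) = 3*27 = 81
prod[13] = 2*max(11,54) = 2*54 = 108
prod[14] = 2*max(12,81) = 2*81 = 162
One optimal split: 3 + 3 + 3 + 3 + 2; product 3*3*3*3*2 = 162.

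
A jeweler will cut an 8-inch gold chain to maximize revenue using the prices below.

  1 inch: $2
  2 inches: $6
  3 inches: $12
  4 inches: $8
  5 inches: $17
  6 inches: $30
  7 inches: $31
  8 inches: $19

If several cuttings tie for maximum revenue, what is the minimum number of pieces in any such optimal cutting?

Build r[k] bottom-up: r[k] = max over allowed piece i of (p[i] + r[k−i]).
r[1] = 2
r[2] = 6
r[3] = 12
r[4] = 14  (first piece 1, then r[3]=12)
r[5] = 18  (first piece 2, then r[3]=12)
r[6] = 30
r[7] = 32  (first piece 1, then r[6]=30)
r[8] = 36  (first piece 2, then r[6]=30)
Maximum revenue is $36.
Now minimize piece count subject to staying optimal: for each k, pieces[k] = 1 + min over i with p[i]+r[k−i]=r[k] of pieces[k−i].
pieces[5] = 2
pieces[6] = 1
pieces[7] = 2
pieces[8] = 2

2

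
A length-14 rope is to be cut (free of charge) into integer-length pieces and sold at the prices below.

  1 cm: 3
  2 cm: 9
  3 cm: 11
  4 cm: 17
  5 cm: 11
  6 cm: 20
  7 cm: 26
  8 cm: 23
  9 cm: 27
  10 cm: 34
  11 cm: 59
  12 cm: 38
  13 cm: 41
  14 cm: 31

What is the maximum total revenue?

71

Let best[k] be the best obtainable value from length k. For each k, try every first piece i and keep the best of price[i] + best[k−i].
best[1] = 3
best[2] = max(3+3, 9+0) = 9
best[3] = max(3+9, 9+3, 11+0) = 12
best[4] = max(3+12, 9+9, 11+3, 17+0) = 18
best[5] = max(3+18, 9+12, 11+9, 17+3, 11+0) = 21
best[6] = max(3+21, 9+18, 11+12, 17+9, 11+3, 20+0) = 27
best[7] = max(3+27, 9+21, 11+18, …, 20+3, 26+0) = 30
best[8] = max(3+30, 9+27, 11+21, …, 26+3, 23+0) = 36
best[9] = max(3+36, 9+30, 11+27, …, 23+3, 27+0) = 39
best[10] = max(3+39, 9+36, 11+30, …, 27+3, 34+0) = 45
best[11] = max(3+45, 9+39, 11+36, …, 34+3, 59+0) = 59
best[12] = max(3+59, 9+45, 11+39, …, 59+3, 38+0) = 62
best[13] = max(3+62, 9+59, 11+45, …, 38+3, 41+0) = 68
best[14] = max(3+68, 9+62, 11+59, …, 41+3, 31+0) = 71
One optimal cutting: 11 + 2 + 1 → 59 + 9 + 3 = 71.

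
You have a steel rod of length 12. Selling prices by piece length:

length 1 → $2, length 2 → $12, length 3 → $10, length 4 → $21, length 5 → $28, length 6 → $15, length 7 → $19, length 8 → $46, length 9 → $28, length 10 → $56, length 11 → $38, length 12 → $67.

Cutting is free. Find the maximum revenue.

72

Let R[k] be the best obtainable value from length k. For each k, try every first piece i and keep the best of price[i] + R[k−i].
R[1] = 2
R[2] = max(2+2, 12+0) = 12
R[3] = max(2+12, 12+2, 10+0) = 14
R[4] = max(2+14, 12+12, 10+2, 21+0) = 24
R[5] = max(2+24, 12+14, 10+12, 21+2, 28+0) = 28
R[6] = max(2+28, 12+24, 10+14, 21+12, 28+2, 15+0) = 36
R[7] = max(2+36, 12+28, 10+24, …, 15+2, 19+0) = 40
R[8] = max(2+40, 12+36, 10+28, …, 19+2, 46+0) = 48
R[9] = max(2+48, 12+40, 10+36, …, 46+2, 28+0) = 52
R[10] = max(2+52, 12+48, 10+40, …, 28+2, 56+0) = 60
R[11] = max(2+60, 12+52, 10+48, …, 56+2, 38+0) = 64
R[12] = max(2+64, 12+60, 10+52, …, 38+2, 67+0) = 72
One optimal cutting: 2 + 2 + 2 + 2 + 2 + 2 → $12 + $12 + $12 + $12 + $12 + $12 = $72.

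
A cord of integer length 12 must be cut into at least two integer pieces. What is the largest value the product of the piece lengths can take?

Define g[k] = max over 1≤i<k of i · max(k−i, g[k−i]); the inner max lets the remainder stay uncut if that's better.
Small cases: g[2]=1, g[3]=2, g[4]=4, g[5]=6, g[6]=9.
g[7] = max(1*9, 2*6, 3*4, 4*3, 5*2, 6*1) = 12
g[8] = max(1*12, 2*9, 3*6, …, 6*2, 7*1) = 18
g[9] = max(1*18, 2*12, 3*9, …, 7*2, 8*1) = 27
g[10] = max(1*27, 2*18, 3*12, …, 8*2, 9*1) = 36
g[11] = max(1*36, 2*27, 3*18, …, 9*2, 10*1) = 54
g[12] = max(1*54, 2*36, 3*27, …, 10*2, 11*1) = 81
One optimal split: 3 + 3 + 3 + 3; product 3*3*3*3 = 81.

81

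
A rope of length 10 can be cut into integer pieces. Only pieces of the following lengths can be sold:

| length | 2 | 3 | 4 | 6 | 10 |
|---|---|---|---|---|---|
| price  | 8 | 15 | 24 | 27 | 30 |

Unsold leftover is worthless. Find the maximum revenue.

Build f[k] bottom-up: f[k] = max over allowed piece i of (p[i] + f[k−i]).
f[1] = 0
f[2] = 8
f[3] = max(8+0, 15+0) = 15
f[4] = max(8+8, 15+0, 24+0) = 24
f[5] = max(8+15, 15+8, 24+0) = 24
f[6] = max(8+24, 15+15, 24+8, 27+0) = 32
f[7] = max(8+24, 15+24, 24+15, 27+0) = 39
f[8] = max(8+32, 15+24, 24+24, 27+8) = 48
f[9] = max(8+39, 15+32, 24+24, 27+15) = 48
f[10] = max(8+48, 15+39, 24+32, 27+24, 30+0) = 56
One optimal cutting: 4 + 4 + 2 → 56.

56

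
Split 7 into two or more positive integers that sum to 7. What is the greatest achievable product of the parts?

Fill prod[k] for k=2..7: at each k try every first piece i and multiply by the better of (k−i) uncut or prod[k−i].
prod[2] = 1*max(1,0) = 1*1 = 1
prod[3] = 1*max(2,1) = 1*2 = 2
prod[4] = 2*max(2,1) = 2*2 = 4
prod[5] = 2*max(3,2) = 2*3 = 6
prod[6] = 3*max(3,2) = 3*3 = 9
prod[7] = 2*max(5,6) = 2*6 = 12
One optimal split: 3 + 2 + 2; product 3*2*2 = 12.

12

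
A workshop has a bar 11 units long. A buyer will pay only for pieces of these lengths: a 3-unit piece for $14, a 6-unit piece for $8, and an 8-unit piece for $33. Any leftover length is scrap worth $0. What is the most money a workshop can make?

Let f[k] be the best obtainable value from length k. For each k, try every first piece i and keep the best of price[i] + f[k−i].
f[1] = 0
f[2] = 0
f[3] = 14
f[4] = 14
f[5] = 14
f[6] = 28  (first piece 3, then f[3]=14)
f[7] = 28
f[8] = 33
f[9] = 42  (first piece 3, then f[6]=28)
f[10] = 42
f[11] = 47  (first piece 3, then f[8]=33)
One optimal cutting: 8 + 3 → $47.

47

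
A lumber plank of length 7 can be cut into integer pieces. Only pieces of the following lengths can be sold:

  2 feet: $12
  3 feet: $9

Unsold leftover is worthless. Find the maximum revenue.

Let best[k] be the best obtainable value from length k. For each k, try every first piece i and keep the best of price[i] + best[k−i].
best[1] = 0
best[2] = 12
best[3] = max(12+0, 9+0) = 12
best[4] = max(12+12, 9+0) = 24
best[5] = max(12+12, 9+12) = 24
best[6] = max(12+24, 9+12) = 36
best[7] = max(12+24, 9+24) = 36
One optimal cutting: pieces 2 + 2 + 2 with 1 foot of scrap → $36.

36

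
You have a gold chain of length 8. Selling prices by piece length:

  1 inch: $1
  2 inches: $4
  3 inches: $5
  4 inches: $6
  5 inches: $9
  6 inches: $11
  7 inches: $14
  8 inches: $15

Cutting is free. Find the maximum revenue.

Consider every possible first cut. R[k] is the best of p[i]+R[k−i] over all sellable i≤k.
R[1] = 1
R[2] = max(1+1, 4+0) = 4
R[3] = max(1+4, 4+1, 5+0) = 5
R[4] = max(1+5, 4+4, 5+1, 6+0) = 8
R[5] = max(1+8, 4+5, 5+4, 6+1, 9+0) = 9
R[6] = max(1+9, 4+8, 5+5, 6+4, 9+1, 11+0) = 12
R[7] = max(1+12, 4+9, 5+8, …, 11+1, 14+0) = 14
R[8] = max(1+14, 4+12, 5+9, …, 14+1, 15+0) = 16
One optimal cutting: 2 + 2 + 2 + 2 → $4 + $4 + $4 + $4 = $16.

16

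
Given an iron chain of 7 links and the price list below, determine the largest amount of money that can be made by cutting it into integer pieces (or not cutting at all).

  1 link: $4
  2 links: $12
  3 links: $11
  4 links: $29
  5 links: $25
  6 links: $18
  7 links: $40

Build R[k] bottom-up: R[k] = max over allowed piece i of (p[i] + R[k−i]).
R[1] = 4
R[2] = max(4+4, 12+0) = 12
R[3] = max(4+12, 12+4, 11+0) = 16
R[4] = max(4+16, 12+12, 11+4, 29+0) = 29
R[5] = max(4+29, 12+16, 11+12, 29+4, 25+0) = 33
R[6] = max(4+33, 12+29, 11+16, 29+12, 25+4, 18+0) = 41
R[7] = max(4+41, 12+33, 11+29, …, 18+4, 40+0) = 45
One optimal cutting: 4 + 2 + 1 → $29 + $12 + $4 = $45.

45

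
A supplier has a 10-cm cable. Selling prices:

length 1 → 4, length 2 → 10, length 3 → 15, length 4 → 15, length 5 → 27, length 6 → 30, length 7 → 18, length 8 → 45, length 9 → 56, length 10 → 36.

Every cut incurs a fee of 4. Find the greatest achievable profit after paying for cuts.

56

Consider every possible first cut. r[k] is the best of p[i]+r[k−i] over all sellable i≤k, charging 4 whenever i<k.
r[1] = 4
r[2] = 10
r[3] = 15
r[4] = 16  (first piece 2, then r[2]=10)
r[5] = 27
r[6] = 30
r[7] = 33  (first piece 2, then r[5]=27)
r[8] = 45
r[9] = 56
r[10] = 56  (first piece 1, then r[9]=56)
One optimal plan: pieces 9 + 1 (1 cut) → 60 − 4 = 56.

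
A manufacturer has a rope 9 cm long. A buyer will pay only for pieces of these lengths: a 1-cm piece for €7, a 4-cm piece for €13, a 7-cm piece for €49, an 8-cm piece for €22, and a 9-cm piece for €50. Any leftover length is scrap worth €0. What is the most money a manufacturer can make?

63

Build best[k] bottom-up: best[k] = max over allowed piece i of (p[i] + best[k−i]).
best[1] = 7
best[2] = 14  (first piece 1, then best[1]=7)
best[3] = 21  (first piece 1, then best[2]=14)
best[4] = max(7+21, 13+0) = 28
best[5] = max(7+28, 13+7) = 35
best[6] = max(7+35, 13+14) = 42
best[7] = max(7+42, 13+21, 49+0) = 49
best[8] = max(7+49, 13+28, 49+7, 22+0) = 56
best[9] = max(7+56, 13+35, 49+14, 22+7, 50+0) = 63
One optimal cutting: 1 + 1 + 1 + 1 + 1 + 1 + 1 + 1 + 1 → €63.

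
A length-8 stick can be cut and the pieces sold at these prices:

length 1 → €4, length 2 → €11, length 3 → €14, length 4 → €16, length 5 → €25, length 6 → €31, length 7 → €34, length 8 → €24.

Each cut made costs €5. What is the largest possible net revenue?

37

Consider every possible first cut. net[k] is the best of p[i]+net[k−i] over all sellable i≤k, charging 5 whenever i<k.
net[1] = 4
net[2] = 11
net[3] = 14
net[4] = 17  (first piece 2, then net[2]=11)
net[5] = 25
net[6] = 31
net[7] = 34
net[8] = 37  (first piece 2, then net[6]=31)
One optimal plan: pieces 6 + 2 (1 cut) → €42 − €5 = €37.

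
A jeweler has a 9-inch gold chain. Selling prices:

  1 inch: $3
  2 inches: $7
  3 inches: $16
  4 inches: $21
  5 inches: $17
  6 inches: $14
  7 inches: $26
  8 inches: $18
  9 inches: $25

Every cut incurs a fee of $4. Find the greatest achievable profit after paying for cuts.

Let net[k] be the best obtainable value from length k. For each k, try every first piece i and keep the best of price[i] + net[k−i] minus the 4 cut fee when i<k.
net[1] = 3
net[2] = 7
net[3] = 16
net[4] = 21
net[5] = 20  (first piece 1, then net[4]=21)
net[6] = 28  (first piece 3, then net[3]=16)
net[7] = 33  (first piece 3, then net[4]=21)
net[8] = 38  (first piece 4, then net[4]=21)
net[9] = 40  (first piece 3, then net[6]=28)
One optimal plan: pieces 3 + 3 + 3 (2 cuts) → $48 − $8 = $40.

40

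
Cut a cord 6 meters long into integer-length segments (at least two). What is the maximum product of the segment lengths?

Define P[k] = max over 1≤i<k of i · max(k−i, P[k−i]); the inner max lets the remainder stay uncut if that's better.
P[2] = 1*max(1,0) = 1*1 = 1
P[3] = 1*max(2,1) = 1*2 = 2
P[4] = 2*max(2,1) = 2*2 = 4
P[5] = 2*max(3,2) = 2*3 = 6
P[6] = 3*max(3,2) = 3*3 = 9
One optimal split: 3 + 3; product 3*3 = 9.

9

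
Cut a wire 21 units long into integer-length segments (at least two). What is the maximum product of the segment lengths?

Define g[k] = max over 1≤i<k of i · max(k−i, g[k−i]); the inner max lets the remainder stay uncut if that's better.
g[2] = 1×max(1,0) = 1×1 = 1
g[3] = 1×max(2,1) = 1×2 = 2
g[4] = 2×max(2,1) = 2×2 = 4
g[5] = 2×max(3,2) = 2×3 = 6
g[6] = 3×max(3,2) = 3×3 = 9
g[7] = 2×max(5,6) = 2×6 = 12
g[8] = 2×max(6,9) = 2×9 = 18
g[9] = 3×max(6,9) = 3×9 = 27
g[10] = 2×max(8,18) = 2×18 = 36
g[11] = 2×max(9,27) = 2×27 = 54
g[12] = 3×max(9,27) = 3×27 = 81
g[13] = 2×max(11,54) = 2×54 = 108
g[14] = 2×max(12,81) = 2×81 = 162
g[15] = 3×max(12,81) = 3×81 = 243
g[16] = 2×max(14,162) = 2×162 = 324
g[17] = 2×max(15,243) = 2×243 = 486
g[18] = 3×max(15,243) = 3×243 = 729
g[19] = 2×max(17,486) = 2×486 = 972
g[20] = 2×max(18,729) = 2×729 = 1458
g[21] = 3×max(18,729) = 3×729 = 2187
One optimal split: 3 + 3 + 3 + 3 + 3 + 3 + 3; product 3×3×3×3×3×3×3 = 2187.

2187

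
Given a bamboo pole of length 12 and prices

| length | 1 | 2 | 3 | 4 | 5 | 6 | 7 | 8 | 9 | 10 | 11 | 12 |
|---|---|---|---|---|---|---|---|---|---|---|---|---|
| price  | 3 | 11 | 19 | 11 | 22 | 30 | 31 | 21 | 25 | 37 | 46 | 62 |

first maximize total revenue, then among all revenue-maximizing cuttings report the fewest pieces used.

Let r[k] be the best obtainable value from length k. For each k, try every first piece i and keep the best of price[i] + r[k−i].
r[1] = 3
r[2] = 11
r[3] = 19
r[4] = 22  (first piece 1, then r[3]=19)
r[5] = 30  (first piece 2, then r[3]=19)
r[6] = 38  (first piece 3, then r[3]=19)
r[7] = 41  (first piece 1, then r[6]=38)
r[8] = 49  (first piece 2, then r[6]=38)
r[9] = 57  (first piece 3, then r[6]=38)
r[10] = 60  (first piece 1, then r[9]=57)
r[11] = 68  (first piece 2, then r[9]=57)
r[12] = 76  (first piece 3, then r[9]=57)
Maximum revenue is $76.
Now minimize piece count subject to staying optimal: for each k, pieces[k] = 1 + min over i with p[i]+r[k−i]=r[k] of pieces[k−i].
pieces[9] = 3
pieces[10] = 4
pieces[11] = 4
pieces[12] = 4

4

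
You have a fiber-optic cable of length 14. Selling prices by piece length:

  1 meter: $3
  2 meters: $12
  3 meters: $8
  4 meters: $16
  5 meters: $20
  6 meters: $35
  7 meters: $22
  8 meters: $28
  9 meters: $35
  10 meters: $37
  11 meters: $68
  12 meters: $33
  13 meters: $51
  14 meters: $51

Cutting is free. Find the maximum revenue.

Consider every possible first cut. R[k] is the best of p[i]+R[k−i] over all sellable i≤k.
R[1] = 3
R[2] = max(3+3, 12+0) = 12
R[3] = max(3+12, 12+3, 8+0) = 15
R[4] = max(3+15, 12+12, 8+3, 16+0) = 24
R[5] = max(3+24, 12+15, 8+12, 16+3, 20+0) = 27
R[6] = max(3+27, 12+24, 8+15, 16+12, 20+3, 35+0) = 36
R[7] = max(3+36, 12+27, 8+24, …, 35+3, 22+0) = 39
R[8] = max(3+39, 12+36, 8+27, …, 22+3, 28+0) = 48
R[9] = max(3+48, 12+39, 8+36, …, 28+3, 35+0) = 51
R[10] = max(3+51, 12+48, 8+39, …, 35+3, 37+0) = 60
R[11] = max(3+60, 12+51, 8+48, …, 37+3, 68+0) = 68
R[12] = max(3+68, 12+60, 8+51, …, 68+3, 33+0) = 72
R[13] = max(3+72, 12+68, 8+60, …, 33+3, 51+0) = 80
R[14] = max(3+80, 12+72, 8+68, …, 51+3, 51+0) = 84
One optimal cutting: 2 + 2 + 2 + 2 + 2 + 2 + 2 → $12 + $12 + $12 + $12 + $12 + $12 + $12 = $84.

84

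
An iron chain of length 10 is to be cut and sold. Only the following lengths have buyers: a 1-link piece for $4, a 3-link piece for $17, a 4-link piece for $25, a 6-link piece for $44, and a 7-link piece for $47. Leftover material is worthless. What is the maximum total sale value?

69

Build r[k] bottom-up: r[k] = max over allowed piece i of (p[i] + r[k−i]).
r[1] = 4
r[2] = 8  (first piece 1, then r[1]=4)
r[3] = max(4+8, 17+0) = 17
r[4] = max(4+17, 17+4, 25+0) = 25
r[5] = max(4+25, 17+8, 25+4) = 29
r[6] = max(4+29, 17+17, 25+8, 44+0) = 44
r[7] = max(4+44, 17+25, 25+17, 44+4, 47+0) = 48
r[8] = max(4+48, 17+29, 25+25, 44+8, 47+4) = 52
r[9] = max(4+52, 17+44, 25+29, 44+17, 47+8) = 61
r[10] = max(4+61, 17+48, 25+44, 44+25, 47+17) = 69
One optimal cutting: 6 + 4 → $69.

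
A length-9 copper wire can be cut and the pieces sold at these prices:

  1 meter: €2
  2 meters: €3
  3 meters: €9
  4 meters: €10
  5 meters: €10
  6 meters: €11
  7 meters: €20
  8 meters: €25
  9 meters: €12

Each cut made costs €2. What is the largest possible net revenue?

25

Build r[k] bottom-up: r[k] = max over allowed piece i of (p[i] + r[k−i]) − 2 per cut.
r[1] = 2
r[2] = max(2+2-2, 3+0) = 3
r[3] = max(2+3-2, 3+2-2, 9+0) = 9
r[4] = max(2+9-2, 3+3-2, 9+2-2, 10+0) = 10
r[5] = max(2+10-2, 3+9-2, 9+3-2, 10+2-2, 10+0) = 10
r[6] = max(2+10-2, 3+10-2, 9+9-2, 10+3-2, 10+2-2, 11+0) = 16
r[7] = max(2+16-2, 3+10-2, 9+10-2, …, 11+2-2, 20+0) = 20
r[8] = max(2+20-2, 3+16-2, 9+10-2, …, 20+2-2, 25+0) = 25
r[9] = max(2+25-2, 3+20-2, 9+16-2, …, 25+2-2, 12+0) = 25
One optimal plan: pieces 8 + 1 (1 cut) → €27 − €2 = €25.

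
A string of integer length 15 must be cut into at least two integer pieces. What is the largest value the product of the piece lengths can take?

243

Define prod[k] = max over 1≤i<k of i · max(k−i, prod[k−i]); the inner max lets the remainder stay uncut if that's better.
prod[2] = 1·max(1,0) = 1·1 = 1
prod[3] = 1·max(2,1) = 1·2 = 2
prod[4] = 2·max(2,1) = 2·2 = 4
prod[5] = 2·max(3,2) = 2·3 = 6
prod[6] = 3·max(3,2) = 3·3 = 9
prod[7] = 2·max(5,6) = 2·6 = 12
prod[8] = 2·max(6,9) = 2·9 = 18
prod[9] = 3·max(6,9) = 3·9 = 27
prod[10] = 2·max(8,18) = 2·18 = 36
prod[11] = 2·max(9,27) = 2·27 = 54
prod[12] = 3·max(9,27) = 3·27 = 81
prod[13] = 2·max(11,54) = 2·54 = 108
prod[14] = 2·max(12,81) = 2·81 = 162
prod[15] = 3·max(12,81) = 3·81 = 243
One optimal split: 3 + 3 + 3 + 3 + 3; product 3·3·3·3·3 = 243.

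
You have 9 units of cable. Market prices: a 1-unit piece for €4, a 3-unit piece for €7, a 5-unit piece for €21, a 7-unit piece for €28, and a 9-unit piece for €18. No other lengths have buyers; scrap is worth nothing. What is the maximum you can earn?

37

Build r[k] bottom-up: r[k] = max over allowed piece i of (p[i] + r[k−i]).
r[1] = 4
r[2] = 8  (first piece 1, then r[1]=4)
r[3] = 12  (first piece 1, then r[2]=8)
r[4] = 16  (first piece 1, then r[3]=12)
r[5] = 21
r[6] = 25  (first piece 1, then r[5]=21)
r[7] = 29  (first piece 1, then r[6]=25)
r[8] = 33  (first piece 1, then r[7]=29)
r[9] = 37  (first piece 1, then r[8]=33)
One optimal cutting: 5 + 1 + 1 + 1 + 1 → €37.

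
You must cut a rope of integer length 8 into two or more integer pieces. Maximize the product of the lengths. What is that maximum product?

18

Fill m[k] for k=2..8: at each k try every first piece i and multiply by the better of (k−i) uncut or m[k−i].
m[2] = 1×max(1,0) = 1×1 = 1
m[3] = 1×max(2,1) = 1×2 = 2
m[4] = 2×max(2,1) = 2×2 = 4
m[5] = 2×max(3,2) = 2×3 = 6
m[6] = 3×max(3,2) = 3×3 = 9
m[7] = 2×max(5,6) = 2×6 = 12
m[8] = 2×max(6,9) = 2×9 = 18
One optimal split: 3 + 3 + 2; product 3×3×2 = 18.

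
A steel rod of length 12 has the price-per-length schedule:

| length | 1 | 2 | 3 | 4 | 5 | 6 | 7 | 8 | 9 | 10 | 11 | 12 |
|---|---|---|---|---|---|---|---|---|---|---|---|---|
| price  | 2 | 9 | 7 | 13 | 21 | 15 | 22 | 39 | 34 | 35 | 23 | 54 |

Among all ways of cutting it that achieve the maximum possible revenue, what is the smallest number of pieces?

Let r[k] be the best obtainable value from length k. For each k, try every first piece i and keep the best of price[i] + r[k−i].
r[1] = 2
r[2] = max(2+2, 9+0) = 9
r[3] = max(2+9, 9+2, 7+0) = 11
r[4] = max(2+11, 9+9, 7+2, 13+0) = 18
r[5] = max(2+18, 9+11, 7+9, 13+2, 21+0) = 21
r[6] = max(2+21, 9+18, 7+11, 13+9, 21+2, 15+0) = 27
r[7] = max(2+27, 9+21, 7+18, …, 15+2, 22+0) = 30
r[8] = max(2+30, 9+27, 7+21, …, 22+2, 39+0) = 39
r[9] = max(2+39, 9+30, 7+27, …, 39+2, 34+0) = 41
r[10] = max(2+41, 9+39, 7+30, …, 34+2, 35+0) = 48
r[11] = max(2+48, 9+41, 7+39, …, 35+2, 23+0) = 50
r[12] = max(2+50, 9+48, 7+41, …, 23+2, 54+0) = 57
Maximum revenue is $57.
Now minimize piece count subject to staying optimal: for each k, pieces[k] = 1 + min over i with p[i]+r[k−i]=r[k] of pieces[k−i].
pieces[9] = 2
pieces[10] = 2
pieces[11] = 3
pieces[12] = 3

3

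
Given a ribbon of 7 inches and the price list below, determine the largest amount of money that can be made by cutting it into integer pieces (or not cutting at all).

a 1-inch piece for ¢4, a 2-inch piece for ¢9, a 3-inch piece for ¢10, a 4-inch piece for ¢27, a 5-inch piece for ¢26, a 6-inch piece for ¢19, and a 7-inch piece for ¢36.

Consider every possible first cut. R[k] is the best of p[i]+R[k−i] over all sellable i≤k.
R[1] = 4
R[2] = 9
R[3] = 13  (first piece 1, then R[2]=9)
R[4] = 27
R[5] = 31  (first piece 1, then R[4]=27)
R[6] = 36  (first piece 2, then R[4]=27)
R[7] = 40  (first piece 1, then R[6]=36)
One optimal cutting: 4 + 2 + 1 → ¢27 + ¢9 + ¢4 = ¢40.

40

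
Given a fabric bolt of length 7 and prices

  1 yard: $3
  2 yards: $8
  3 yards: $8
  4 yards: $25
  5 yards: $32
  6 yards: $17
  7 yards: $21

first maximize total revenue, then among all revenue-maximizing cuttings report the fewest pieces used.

2

Let r[k] be the best obtainable value from length k. For each k, try every first piece i and keep the best of price[i] + r[k−i].
r[1] = 3
r[2] = max(3+3, 8+0) = 8
r[3] = max(3+8, 8+3, 8+0) = 11
r[4] = max(3+11, 8+8, 8+3, 25+0) = 25
r[5] = max(3+25, 8+11, 8+8, 25+3, 32+0) = 32
r[6] = max(3+32, 8+25, 8+11, 25+8, 32+3, 17+0) = 35
r[7] = max(3+35, 8+32, 8+25, …, 17+3, 21+0) = 40
Maximum revenue is $40.
Now minimize piece count subject to staying optimal: for each k, pieces[k] = 1 + min over i with p[i]+r[k−i]=r[k] of pieces[k−i].
pieces[4] = 1
pieces[5] = 1
pieces[6] = 2
pieces[7] = 2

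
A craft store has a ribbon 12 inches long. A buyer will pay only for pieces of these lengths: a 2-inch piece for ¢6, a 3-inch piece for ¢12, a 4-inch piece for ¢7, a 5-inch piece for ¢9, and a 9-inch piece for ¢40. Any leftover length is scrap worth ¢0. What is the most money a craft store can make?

Build f[k] bottom-up: f[k] = max over allowed piece i of (p[i] + f[k−i]).
f[1] = 0
f[2] = 6
f[3] = 12
f[4] = 12
f[5] = 18  (first piece 2, then f[3]=12)
f[6] = 24  (first piece 3, then f[3]=12)
f[7] = 24
f[8] = 30  (first piece 2, then f[6]=24)
f[9] = 40
f[10] = 40
f[11] = 46  (first piece 2, then f[9]=40)
f[12] = 52  (first piece 3, then f[9]=40)
One optimal cutting: 9 + 3 → ¢52.

52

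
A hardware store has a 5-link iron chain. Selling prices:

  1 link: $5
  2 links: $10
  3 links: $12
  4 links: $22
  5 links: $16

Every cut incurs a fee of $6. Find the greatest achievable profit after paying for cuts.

Let r[k] be the best obtainable value from length k. For each k, try every first piece i and keep the best of price[i] + r[k−i] minus the 6 cut fee when i<k.
r[1] = 5
r[2] = max(5+5-6, 10+0) = 10
r[3] = max(5+10-6, 10+5-6, 12+0) = 12
r[4] = max(5+12-6, 10+10-6, 12+5-6, 22+0) = 22
r[5] = max(5+22-6, 10+12-6, 12+10-6, 22+5-6, 16+0) = 21
One optimal plan: pieces 4 + 1 (1 cut) → $27 − $6 = $21.

21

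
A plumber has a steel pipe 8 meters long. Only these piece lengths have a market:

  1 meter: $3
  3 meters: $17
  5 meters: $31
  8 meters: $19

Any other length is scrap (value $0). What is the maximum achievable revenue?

48

Build best[k] bottom-up: best[k] = max over allowed piece i of (p[i] + best[k−i]).
best[1] = 3
best[2] = 6  (first piece 1, then best[1]=3)
best[3] = max(3+6, 17+0) = 17
best[4] = max(3+17, 17+3) = 20
best[5] = max(3+20, 17+6, 31+0) = 31
best[6] = max(3+31, 17+17, 31+3) = 34
best[7] = max(3+34, 17+20, 31+6) = 37
best[8] = max(3+37, 17+31, 31+17, 19+0) = 48
One optimal cutting: 5 + 3 → $48.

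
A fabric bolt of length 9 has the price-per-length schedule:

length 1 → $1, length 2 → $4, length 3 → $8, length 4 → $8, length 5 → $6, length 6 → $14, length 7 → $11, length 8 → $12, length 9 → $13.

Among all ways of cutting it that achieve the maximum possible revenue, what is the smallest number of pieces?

3

Let r[k] be the best obtainable value from length k. For each k, try every first piece i and keep the best of price[i] + r[k−i].
r[1] = 1
r[2] = max(1+1, 4+0) = 4
r[3] = max(1+4, 4+1, 8+0) = 8
r[4] = max(1+8, 4+4, 8+1, 8+0) = 9
r[5] = max(1+9, 4+8, 8+4, 8+1, 6+0) = 12
r[6] = max(1+12, 4+9, 8+8, 8+4, 6+1, 14+0) = 16
r[7] = max(1+16, 4+12, 8+9, …, 14+1, 11+0) = 17
r[8] = max(1+17, 4+16, 8+12, …, 11+1, 12+0) = 20
r[9] = max(1+20, 4+17, 8+16, …, 12+1, 13+0) = 24
Maximum revenue is $24.
Now minimize piece count subject to staying optimal: for each k, pieces[k] = 1 + min over i with p[i]+r[k−i]=r[k] of pieces[k−i].
pieces[6] = 2
pieces[7] = 3
pieces[8] = 3
pieces[9] = 3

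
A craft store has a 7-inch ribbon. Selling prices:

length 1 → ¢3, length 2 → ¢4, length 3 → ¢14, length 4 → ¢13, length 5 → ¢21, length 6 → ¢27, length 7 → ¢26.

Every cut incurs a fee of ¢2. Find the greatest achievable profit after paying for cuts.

Build net[k] bottom-up: net[k] = max over allowed piece i of (p[i] + net[k−i]) − 2 per cut.
net[1] = 3
net[2] = 4  (first piece 1, then net[1]=3)
net[3] = 14
net[4] = 15  (first piece 1, then net[3]=14)
net[5] = 21
net[6] = 27
net[7] = 28  (first piece 1, then net[6]=27)
One optimal plan: pieces 6 + 1 (1 cut) → ¢30 − ¢2 = ¢28.

28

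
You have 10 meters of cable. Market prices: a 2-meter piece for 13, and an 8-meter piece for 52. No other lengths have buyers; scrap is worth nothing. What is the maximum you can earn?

65

Let best[k] be the best obtainable value from length k. For each k, try every first piece i and keep the best of price[i] + best[k−i].
best[1] = 0
best[2] = 13
best[3] = 13
best[4] = 26  (first piece 2, then best[2]=13)
best[5] = 26
best[6] = 39  (first piece 2, then best[4]=26)
best[7] = 39
best[8] = max(13+39, 52+0) = 52
best[9] = max(13+39, 52+0) = 52
best[10] = max(13+52, 52+13) = 65
One optimal cutting: 2 + 2 + 2 + 2 + 2 → 65.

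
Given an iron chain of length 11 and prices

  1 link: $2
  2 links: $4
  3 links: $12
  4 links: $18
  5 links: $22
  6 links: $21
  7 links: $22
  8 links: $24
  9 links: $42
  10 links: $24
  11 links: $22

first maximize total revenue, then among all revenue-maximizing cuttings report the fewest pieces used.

3

Consider every possible first cut. r[k] is the best of p[i]+r[k−i] over all sellable i≤k.
r[1] = 2
r[2] = max(2+2, 4+0) = 4
r[3] = max(2+4, 4+2, 12+0) = 12
r[4] = max(2+12, 4+4, 12+2, 18+0) = 18
r[5] = max(2+18, 4+12, 12+4, 18+2, 22+0) = 22
r[6] = max(2+22, 4+18, 12+12, 18+4, 22+2, 21+0) = 24
r[7] = max(2+24, 4+22, 12+18, …, 21+2, 22+0) = 30
r[8] = max(2+30, 4+24, 12+22, …, 22+2, 24+0) = 36
r[9] = max(2+36, 4+30, 12+24, …, 24+2, 42+0) = 42
r[10] = max(2+42, 4+36, 12+30, …, 42+2, 24+0) = 44
r[11] = max(2+44, 4+42, 12+36, …, 24+2, 22+0) = 48
Maximum revenue is $48.
Now minimize piece count subject to staying optimal: for each k, pieces[k] = 1 + min over i with p[i]+r[k−i]=r[k] of pieces[k−i].
pieces[8] = 2
pieces[9] = 1
pieces[10] = 2
pieces[11] = 3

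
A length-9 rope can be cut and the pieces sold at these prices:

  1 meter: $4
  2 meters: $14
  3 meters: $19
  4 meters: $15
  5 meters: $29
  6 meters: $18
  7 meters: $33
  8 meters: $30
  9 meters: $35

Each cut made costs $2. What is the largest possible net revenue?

Consider every possible first cut. v[k] is the best of p[i]+v[k−i] over all sellable i≤k, charging 2 whenever i<k.
v[1] = 4
v[2] = 14
v[3] = 19
v[4] = 26  (first piece 2, then v[2]=14)
v[5] = 31  (first piece 2, then v[3]=19)
v[6] = 38  (first piece 2, then v[4]=26)
v[7] = 43  (first piece 2, then v[5]=31)
v[8] = 50  (first piece 2, then v[6]=38)
v[9] = 55  (first piece 2, then v[7]=43)
One optimal plan: pieces 3 + 2 + 2 + 2 (3 cuts) → $61 − $6 = $55.

55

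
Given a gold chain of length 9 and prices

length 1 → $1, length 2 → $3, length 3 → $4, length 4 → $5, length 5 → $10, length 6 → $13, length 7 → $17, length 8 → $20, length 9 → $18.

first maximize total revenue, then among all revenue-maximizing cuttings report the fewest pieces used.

2

Consider every possible first cut. r[k] is the best of p[i]+r[k−i] over all sellable i≤k.
r[1] = 1
r[2] = 3
r[3] = 4  (first piece 1, then r[2]=3)
r[4] = 6  (first piece 2, then r[2]=3)
r[5] = 10
r[6] = 13
r[7] = 17
r[8] = 20
r[9] = 21  (first piece 1, then r[8]=20)
Maximum revenue is $21.
Now minimize piece count subject to staying optimal: for each k, pieces[k] = 1 + min over i with p[i]+r[k−i]=r[k] of pieces[k−i].
pieces[6] = 1
pieces[7] = 1
pieces[8] = 1
pieces[9] = 2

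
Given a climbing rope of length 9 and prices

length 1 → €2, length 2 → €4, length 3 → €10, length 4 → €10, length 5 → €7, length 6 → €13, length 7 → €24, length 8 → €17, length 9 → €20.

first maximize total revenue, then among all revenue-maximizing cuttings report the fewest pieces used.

3

Let r[k] be the best obtainable value from length k. For each k, try every first piece i and keep the best of price[i] + r[k−i].
r[1] = 2
r[2] = 4  (first piece 1, then r[1]=2)
r[3] = 10
r[4] = 12  (first piece 1, then r[3]=10)
r[5] = 14  (first piece 1, then r[4]=12)
r[6] = 20  (first piece 3, then r[3]=10)
r[7] = 24
r[8] = 26  (first piece 1, then r[7]=24)
r[9] = 30  (first piece 3, then r[6]=20)
Maximum revenue is €30.
Now minimize piece count subject to staying optimal: for each k, pieces[k] = 1 + min over i with p[i]+r[k−i]=r[k] of pieces[k−i].
pieces[6] = 2
pieces[7] = 1
pieces[8] = 2
pieces[9] = 3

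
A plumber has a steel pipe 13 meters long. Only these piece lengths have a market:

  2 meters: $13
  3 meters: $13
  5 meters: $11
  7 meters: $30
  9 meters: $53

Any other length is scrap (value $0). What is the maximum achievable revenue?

Build r[k] bottom-up: r[k] = max over allowed piece i of (p[i] + r[k−i]).
r[1] = 0
r[2] = 13
r[3] = 13
r[4] = 26  (first piece 2, then r[2]=13)
r[5] = 26
r[6] = 39  (first piece 2, then r[4]=26)
r[7] = 39
r[8] = 52  (first piece 2, then r[6]=39)
r[9] = 53
r[10] = 65  (first piece 2, then r[8]=52)
r[11] = 66  (first piece 2, then r[9]=53)
r[12] = 78  (first piece 2, then r[10]=65)
r[13] = 79  (first piece 2, then r[11]=66)
One optimal cutting: 9 + 2 + 2 → $79.

79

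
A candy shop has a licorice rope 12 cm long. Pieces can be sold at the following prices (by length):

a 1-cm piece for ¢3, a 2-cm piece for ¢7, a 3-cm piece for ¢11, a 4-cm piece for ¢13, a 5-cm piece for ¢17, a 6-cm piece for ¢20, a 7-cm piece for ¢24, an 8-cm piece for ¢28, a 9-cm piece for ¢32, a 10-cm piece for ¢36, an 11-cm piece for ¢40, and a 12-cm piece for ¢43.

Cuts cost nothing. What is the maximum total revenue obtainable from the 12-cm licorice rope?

44

Consider every possible first cut. v[k] is the best of p[i]+v[k−i] over all sellable i≤k.
v[1] = 3
v[2] = max(3+3, 7+0) = 7
v[3] = max(3+7, 7+3, 11+0) = 11
v[4] = max(3+11, 7+7, 11+3, 13+0) = 14
v[5] = max(3+14, 7+11, 11+7, 13+3, 17+0) = 18
v[6] = max(3+18, 7+14, 11+11, 13+7, 17+3, 20+0) = 22
v[7] = max(3+22, 7+18, 11+14, …, 20+3, 24+0) = 25
v[8] = max(3+25, 7+22, 11+18, …, 24+3, 28+0) = 29
v[9] = max(3+29, 7+25, 11+22, …, 28+3, 32+0) = 33
v[10] = max(3+33, 7+29, 11+25, …, 32+3, 36+0) = 36
v[11] = max(3+36, 7+33, 11+29, …, 36+3, 40+0) = 40
v[12] = max(3+40, 7+36, 11+33, …, 40+3, 43+0) = 44
One optimal cutting: 3 + 3 + 3 + 3 → ¢11 + ¢11 + ¢11 + ¢11 = ¢44.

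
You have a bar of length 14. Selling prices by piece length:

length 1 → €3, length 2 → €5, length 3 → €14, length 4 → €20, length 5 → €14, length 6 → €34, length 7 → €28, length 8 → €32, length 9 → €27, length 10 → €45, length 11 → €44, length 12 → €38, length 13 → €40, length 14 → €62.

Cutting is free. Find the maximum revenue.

74

Let R[k] be the best obtainable value from length k. For each k, try every first piece i and keep the best of price[i] + R[k−i].
R[1] = 3
R[2] = max(3+3, 5+0) = 6
R[3] = max(3+6, 5+3, 14+0) = 14
R[4] = max(3+14, 5+6, 14+3, 20+0) = 20
R[5] = max(3+20, 5+14, 14+6, 20+3, 14+0) = 23
R[6] = max(3+23, 5+20, 14+14, 20+6, 14+3, 34+0) = 34
R[7] = max(3+34, 5+23, 14+20, …, 34+3, 28+0) = 37
R[8] = max(3+37, 5+34, 14+23, …, 28+3, 32+0) = 40
R[9] = max(3+40, 5+37, 14+34, …, 32+3, 27+0) = 48
R[10] = max(3+48, 5+40, 14+37, …, 27+3, 45+0) = 54
R[11] = max(3+54, 5+48, 14+40, …, 45+3, 44+0) = 57
R[12] = max(3+57, 5+54, 14+48, …, 44+3, 38+0) = 68
R[13] = max(3+68, 5+57, 14+54, …, 38+3, 40+0) = 71
R[14] = max(3+71, 5+68, 14+57, …, 40+3, 62+0) = 74
One optimal cutting: 6 + 6 + 1 + 1 → €34 + €34 + €3 + €3 = €74.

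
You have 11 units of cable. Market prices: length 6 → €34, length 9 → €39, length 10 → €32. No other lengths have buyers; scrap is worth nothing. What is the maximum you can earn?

39

Let best[k] be the best obtainable value from length k. For each k, try every first piece i and keep the best of price[i] + best[k−i].
best[1] = 0
best[2] = 0
best[3] = 0
best[4] = 0
best[5] = 0
best[6] = 34
best[7] = 34
best[8] = 34
best[9] = max(34+0, 39+0) = 39
best[10] = max(34+0, 39+0, 32+0) = 39
best[11] = max(34+0, 39+0, 32+0) = 39
One optimal cutting: pieces 9 with 2 units of scrap → €39.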